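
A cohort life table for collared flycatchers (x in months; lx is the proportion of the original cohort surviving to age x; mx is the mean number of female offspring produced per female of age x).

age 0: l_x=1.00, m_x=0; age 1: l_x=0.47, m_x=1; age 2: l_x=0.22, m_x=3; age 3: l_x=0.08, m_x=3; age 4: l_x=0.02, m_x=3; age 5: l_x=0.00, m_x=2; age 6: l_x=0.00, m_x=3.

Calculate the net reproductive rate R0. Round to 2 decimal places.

1.43

lx·mx by age: 0, 0.47, 0.66, 0.24, 0.06, 0, 0
R0 = Σ lx·mx = 1.43 → 1.43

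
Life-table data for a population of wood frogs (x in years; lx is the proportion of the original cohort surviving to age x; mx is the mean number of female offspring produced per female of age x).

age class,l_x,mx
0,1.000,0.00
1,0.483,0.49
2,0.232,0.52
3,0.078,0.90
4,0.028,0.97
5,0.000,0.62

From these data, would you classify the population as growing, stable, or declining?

R0 = Σ lx·mx = 0 + 0.23667 + 0.12064 + 0.0702 + 0.02716 + 0 = 0.45467
R0 < 1, so the population is declining.

declining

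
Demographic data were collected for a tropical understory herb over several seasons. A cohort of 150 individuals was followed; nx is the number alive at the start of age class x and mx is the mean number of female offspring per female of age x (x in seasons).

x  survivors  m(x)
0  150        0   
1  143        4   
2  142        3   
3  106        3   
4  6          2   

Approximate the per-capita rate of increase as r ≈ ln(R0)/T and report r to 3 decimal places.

1.194

lx = nx/n0 = nx/150: 1, 0.95333…, 0.94667…, 0.70667…, 0.04
R0 = Σ lx·mx = 0 + 3.81333… + 2.84… + 2.12… + 0.08 = 8.853333…
Σ x·lx·mx = 16.173333…; T = 16.173333…/8.853333… = 1.82681…
r ≈ ln(R0)/T = ln(8.853333…)/1.82681… = 1.19377… → 1.194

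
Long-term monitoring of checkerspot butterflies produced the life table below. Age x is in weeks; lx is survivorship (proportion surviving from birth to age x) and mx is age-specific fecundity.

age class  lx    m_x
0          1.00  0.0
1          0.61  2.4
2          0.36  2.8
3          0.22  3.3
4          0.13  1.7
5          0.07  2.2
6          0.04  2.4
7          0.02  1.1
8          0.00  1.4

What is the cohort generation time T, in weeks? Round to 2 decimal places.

lx·mx: 0, 1.464, 1.008, 0.726, 0.221, 0.154, 0.096, 0.022, 0 → R0 = 3.691
x·lx·mx: 0, 1.464, 2.016, 2.178, 0.884, 0.77, 0.576, 0.154, 0 → Σ = 8.042
T = 8.042 / 3.691 = 2.178813… → 2.18

2.18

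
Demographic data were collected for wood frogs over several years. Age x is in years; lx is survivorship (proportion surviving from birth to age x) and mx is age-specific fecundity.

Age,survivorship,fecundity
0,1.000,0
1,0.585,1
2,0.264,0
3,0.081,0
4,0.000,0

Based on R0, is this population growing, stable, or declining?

declining

R0 = Σ lx·mx = 0 + 0.585 + 0 + 0 + 0 = 0.585
R0 < 1, so the population is declining.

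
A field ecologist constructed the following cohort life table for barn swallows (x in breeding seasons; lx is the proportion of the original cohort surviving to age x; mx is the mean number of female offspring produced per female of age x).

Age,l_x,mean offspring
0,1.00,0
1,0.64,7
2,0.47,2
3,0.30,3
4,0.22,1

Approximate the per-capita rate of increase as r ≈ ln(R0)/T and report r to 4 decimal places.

1.2356

R0 = Σ lx·mx = 0 + 4.48 + 0.94 + 0.9 + 0.22 = 6.54
Σ x·lx·mx = 9.94; T = 9.94/6.54 = 1.51988…
r ≈ ln(R0)/T = ln(6.54)/1.51988… = 1.235584… → 1.2356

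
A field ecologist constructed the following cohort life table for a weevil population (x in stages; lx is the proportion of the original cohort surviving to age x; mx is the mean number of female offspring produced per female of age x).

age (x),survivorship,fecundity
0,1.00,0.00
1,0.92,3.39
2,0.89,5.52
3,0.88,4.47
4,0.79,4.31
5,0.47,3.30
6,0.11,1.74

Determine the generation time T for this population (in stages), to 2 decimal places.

2.76

lx·mx: 0, 3.1188, 4.9128, 3.9336, 3.4049, 1.551, 0.1914 → R0 = 17.1125
x·lx·mx: 0, 3.1188, 9.8256, 11.8008, 13.6196, 7.755, 1.1484 → Σ = 47.2682
T = 47.2682 / 17.1125 = 2.762203… → 2.76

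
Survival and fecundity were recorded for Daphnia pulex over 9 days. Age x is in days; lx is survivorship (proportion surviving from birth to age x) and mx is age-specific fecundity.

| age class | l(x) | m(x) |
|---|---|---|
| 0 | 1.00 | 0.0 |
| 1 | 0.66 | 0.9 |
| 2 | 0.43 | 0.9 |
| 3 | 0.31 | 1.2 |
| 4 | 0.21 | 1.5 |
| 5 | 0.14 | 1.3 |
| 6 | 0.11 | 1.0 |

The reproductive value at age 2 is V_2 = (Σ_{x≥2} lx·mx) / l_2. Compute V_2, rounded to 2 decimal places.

3.18

lx·mx for x ≥ 2: 0.387, 0.372, 0.315, 0.182, 0.11 → sum = 1.366
V_2 = 1.366 / l_2 = 1.366 / 0.43 = 3.176744… → 3.18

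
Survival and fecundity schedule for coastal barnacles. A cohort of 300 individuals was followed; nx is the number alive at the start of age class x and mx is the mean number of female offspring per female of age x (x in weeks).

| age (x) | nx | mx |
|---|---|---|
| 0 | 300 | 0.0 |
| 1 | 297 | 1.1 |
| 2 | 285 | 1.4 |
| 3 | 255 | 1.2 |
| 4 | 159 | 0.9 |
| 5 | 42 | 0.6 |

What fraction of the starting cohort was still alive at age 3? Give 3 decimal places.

0.850

l_3 = n_3/n_0 = 255/300 = 0.85 → 0.850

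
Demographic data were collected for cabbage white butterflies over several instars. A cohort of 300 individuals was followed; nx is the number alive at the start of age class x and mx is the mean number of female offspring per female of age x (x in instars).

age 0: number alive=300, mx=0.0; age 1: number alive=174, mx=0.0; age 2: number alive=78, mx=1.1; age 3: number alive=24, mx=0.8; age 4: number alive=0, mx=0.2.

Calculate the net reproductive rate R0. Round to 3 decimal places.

lx = nx/n0 = nx/300: 1, 0.58, 0.26, 0.08, 0
lx·mx by age: 0, 0, 0.286, 0.064, 0
R0 = Σ lx·mx = 0.35 → 0.350

0.350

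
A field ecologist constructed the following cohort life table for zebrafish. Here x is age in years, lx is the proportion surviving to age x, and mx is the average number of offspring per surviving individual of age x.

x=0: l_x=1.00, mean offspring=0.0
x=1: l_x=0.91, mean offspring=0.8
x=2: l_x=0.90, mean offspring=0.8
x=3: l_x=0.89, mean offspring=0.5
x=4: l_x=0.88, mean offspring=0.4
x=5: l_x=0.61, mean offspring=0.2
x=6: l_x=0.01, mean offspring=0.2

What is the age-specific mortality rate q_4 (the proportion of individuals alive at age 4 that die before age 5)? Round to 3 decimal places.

q_4 = (l_4 − l_5) / l_4 = (0.88 − 0.61) / 0.88
     = 0.27 / 0.88 = 0.306818… → 0.307

0.307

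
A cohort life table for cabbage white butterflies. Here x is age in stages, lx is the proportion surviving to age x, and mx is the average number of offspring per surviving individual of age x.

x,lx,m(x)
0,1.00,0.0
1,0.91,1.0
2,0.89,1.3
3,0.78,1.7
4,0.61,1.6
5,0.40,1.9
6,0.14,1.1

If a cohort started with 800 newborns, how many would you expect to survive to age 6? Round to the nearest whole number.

Expected survivors = N0 · l_6 = 800 × 0.14 = 112 → 112

112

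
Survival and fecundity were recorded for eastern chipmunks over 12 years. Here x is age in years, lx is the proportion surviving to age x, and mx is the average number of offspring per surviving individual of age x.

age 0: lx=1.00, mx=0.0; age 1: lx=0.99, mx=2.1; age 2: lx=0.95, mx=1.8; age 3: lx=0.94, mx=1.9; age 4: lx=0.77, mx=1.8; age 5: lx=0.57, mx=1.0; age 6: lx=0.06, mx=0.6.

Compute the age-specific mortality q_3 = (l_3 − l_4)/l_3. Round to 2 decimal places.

0.18

q_3 = (l_3 − l_4) / l_3 = (0.94 − 0.77) / 0.94
     = 0.17 / 0.94 = 0.180851… → 0.18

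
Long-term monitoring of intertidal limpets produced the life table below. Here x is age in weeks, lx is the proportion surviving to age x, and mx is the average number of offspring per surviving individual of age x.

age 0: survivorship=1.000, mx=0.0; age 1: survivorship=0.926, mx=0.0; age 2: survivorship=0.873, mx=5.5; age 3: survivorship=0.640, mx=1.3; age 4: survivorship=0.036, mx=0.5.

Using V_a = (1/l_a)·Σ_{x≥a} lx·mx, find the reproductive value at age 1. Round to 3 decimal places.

6.103

lx·mx for x ≥ 1: 0, 4.8015, 0.832, 0.018 → sum = 5.6515
V_1 = 5.6515 / l_1 = 5.6515 / 0.926 = 6.103132… → 6.103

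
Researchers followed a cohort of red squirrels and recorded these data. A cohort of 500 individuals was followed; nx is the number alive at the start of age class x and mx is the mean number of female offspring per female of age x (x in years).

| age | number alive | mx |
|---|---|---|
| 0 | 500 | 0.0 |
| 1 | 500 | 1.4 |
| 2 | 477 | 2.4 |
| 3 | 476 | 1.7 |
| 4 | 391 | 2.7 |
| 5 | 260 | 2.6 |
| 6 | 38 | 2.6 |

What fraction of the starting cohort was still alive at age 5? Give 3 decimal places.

0.520

l_5 = n_5/n_0 = 260/500 = 0.52 → 0.520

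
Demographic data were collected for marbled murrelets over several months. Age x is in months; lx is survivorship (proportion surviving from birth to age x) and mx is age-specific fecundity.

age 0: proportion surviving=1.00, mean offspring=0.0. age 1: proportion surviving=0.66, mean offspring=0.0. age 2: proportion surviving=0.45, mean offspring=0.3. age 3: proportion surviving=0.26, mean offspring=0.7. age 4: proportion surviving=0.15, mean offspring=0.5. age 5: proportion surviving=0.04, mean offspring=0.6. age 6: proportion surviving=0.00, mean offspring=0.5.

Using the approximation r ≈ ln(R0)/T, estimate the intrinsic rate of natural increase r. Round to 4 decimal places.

-0.2952

R0 = Σ lx·mx = 0 + 0 + 0.135 + 0.182 + 0.075 + 0.024 + 0 = 0.416
Σ x·lx·mx = 1.236; T = 1.236/0.416 = 2.97115…
r ≈ ln(R0)/T = ln(0.416)/2.97115… = -0.295195… → -0.2952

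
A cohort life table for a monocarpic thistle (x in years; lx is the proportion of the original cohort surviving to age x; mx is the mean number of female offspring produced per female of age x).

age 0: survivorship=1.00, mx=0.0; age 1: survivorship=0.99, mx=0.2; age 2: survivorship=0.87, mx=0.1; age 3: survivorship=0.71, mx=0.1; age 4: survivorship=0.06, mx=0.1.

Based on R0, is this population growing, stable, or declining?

declining

R0 = Σ lx·mx = 0 + 0.198 + 0.087 + 0.071 + 0.006 = 0.362
R0 < 1, so the population is declining.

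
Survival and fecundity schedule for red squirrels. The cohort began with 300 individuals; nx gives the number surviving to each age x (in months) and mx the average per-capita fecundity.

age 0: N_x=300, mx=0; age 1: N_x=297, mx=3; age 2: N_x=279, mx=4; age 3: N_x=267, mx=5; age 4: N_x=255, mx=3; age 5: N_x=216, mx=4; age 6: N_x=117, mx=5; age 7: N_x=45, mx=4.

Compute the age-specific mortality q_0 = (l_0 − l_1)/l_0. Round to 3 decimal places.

0.010

lx = nx/n0 = nx/300: 1, 0.99, 0.93, 0.89, 0.85, 0.72, 0.39, 0.15
q_0 = (l_0 − l_1) / l_0 = (1 − 0.99) / 1
     = 0.01 / 1 = 0.01 → 0.010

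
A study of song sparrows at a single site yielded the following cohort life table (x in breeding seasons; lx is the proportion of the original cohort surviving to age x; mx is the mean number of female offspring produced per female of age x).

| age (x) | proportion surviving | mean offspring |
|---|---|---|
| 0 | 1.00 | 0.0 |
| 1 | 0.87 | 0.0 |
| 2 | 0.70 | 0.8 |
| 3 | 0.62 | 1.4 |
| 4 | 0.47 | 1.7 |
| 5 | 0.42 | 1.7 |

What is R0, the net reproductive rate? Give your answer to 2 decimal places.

2.94

lx·mx by age: 0, 0, 0.56, 0.868, 0.799, 0.714
R0 = Σ lx·mx = 2.941 → 2.94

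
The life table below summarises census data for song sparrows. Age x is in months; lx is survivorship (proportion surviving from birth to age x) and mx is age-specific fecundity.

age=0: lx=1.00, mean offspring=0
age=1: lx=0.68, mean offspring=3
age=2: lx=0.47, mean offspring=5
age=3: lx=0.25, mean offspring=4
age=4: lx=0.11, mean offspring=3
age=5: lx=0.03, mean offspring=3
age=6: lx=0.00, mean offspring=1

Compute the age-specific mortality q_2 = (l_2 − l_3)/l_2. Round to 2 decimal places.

0.47

q_2 = (l_2 − l_3) / l_2 = (0.47 − 0.25) / 0.47
     = 0.22 / 0.47 = 0.468085… → 0.47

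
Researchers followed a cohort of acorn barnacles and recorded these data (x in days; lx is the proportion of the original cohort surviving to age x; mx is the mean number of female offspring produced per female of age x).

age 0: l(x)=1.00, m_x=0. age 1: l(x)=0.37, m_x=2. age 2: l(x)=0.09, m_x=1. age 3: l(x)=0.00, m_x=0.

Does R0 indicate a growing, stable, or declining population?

R0 = Σ lx·mx = 0 + 0.74 + 0.09 + 0 = 0.83
R0 < 1, so the population is declining.

declining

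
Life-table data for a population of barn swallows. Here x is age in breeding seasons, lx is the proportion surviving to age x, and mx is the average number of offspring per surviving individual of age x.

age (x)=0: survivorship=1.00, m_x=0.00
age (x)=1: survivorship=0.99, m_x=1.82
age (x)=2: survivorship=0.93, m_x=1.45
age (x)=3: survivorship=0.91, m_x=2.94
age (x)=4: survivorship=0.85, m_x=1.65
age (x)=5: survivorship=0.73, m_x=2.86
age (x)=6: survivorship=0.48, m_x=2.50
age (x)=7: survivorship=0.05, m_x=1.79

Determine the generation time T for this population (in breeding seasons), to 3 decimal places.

lx·mx: 0, 1.8018, 1.3485, 2.6754, 1.4025, 2.0878, 1.2, 0.0895 → R0 = 10.6055
x·lx·mx: 0, 1.8018, 2.697, 8.0262, 5.61, 10.439, 7.2, 0.6265 → Σ = 36.4005
T = 36.4005 / 10.6055 = 3.432229… → 3.432

3.432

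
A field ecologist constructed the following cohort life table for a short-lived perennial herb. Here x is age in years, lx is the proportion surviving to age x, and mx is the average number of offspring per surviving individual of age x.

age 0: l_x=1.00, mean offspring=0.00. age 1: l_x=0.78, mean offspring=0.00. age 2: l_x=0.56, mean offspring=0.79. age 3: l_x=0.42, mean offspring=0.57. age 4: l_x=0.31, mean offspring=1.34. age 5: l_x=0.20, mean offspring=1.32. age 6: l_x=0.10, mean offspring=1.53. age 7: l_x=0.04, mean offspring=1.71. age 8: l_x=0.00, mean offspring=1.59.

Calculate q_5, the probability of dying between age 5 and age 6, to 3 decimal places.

q_5 = (l_5 − l_6) / l_5 = (0.2 − 0.1) / 0.2
     = 0.1 / 0.2 = 0.5 → 0.500

0.500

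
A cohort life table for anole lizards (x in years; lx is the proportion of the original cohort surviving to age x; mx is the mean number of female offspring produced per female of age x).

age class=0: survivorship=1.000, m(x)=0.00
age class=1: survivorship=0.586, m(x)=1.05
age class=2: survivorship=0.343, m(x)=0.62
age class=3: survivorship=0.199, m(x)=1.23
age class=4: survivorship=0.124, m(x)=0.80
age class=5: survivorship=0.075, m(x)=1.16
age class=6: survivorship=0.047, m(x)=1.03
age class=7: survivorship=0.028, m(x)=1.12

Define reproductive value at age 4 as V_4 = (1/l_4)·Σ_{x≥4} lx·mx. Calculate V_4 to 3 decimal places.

lx·mx for x ≥ 4: 0.0992, 0.087, 0.04841, 0.03136 → sum = 0.26597
V_4 = 0.26597 / l_4 = 0.26597 / 0.124 = 2.144919… → 2.145

2.145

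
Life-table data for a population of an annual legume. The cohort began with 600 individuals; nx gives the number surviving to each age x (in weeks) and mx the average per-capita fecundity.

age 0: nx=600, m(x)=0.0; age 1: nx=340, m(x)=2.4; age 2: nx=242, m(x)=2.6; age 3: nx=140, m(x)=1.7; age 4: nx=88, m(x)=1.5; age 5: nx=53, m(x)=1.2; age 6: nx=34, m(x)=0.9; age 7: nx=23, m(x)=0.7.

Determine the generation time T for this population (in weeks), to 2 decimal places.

lx = nx/n0 = nx/600: 1, 0.56667…, 0.40333…, 0.23333…, 0.14667…, 0.08833…, 0.05667…, 0.03833…
lx·mx: 0, 1.36…, 1.048667…, 0.396667…, 0.22…, 0.106…, 0.051…, 0.026833… → R0 = 3.209167…
x·lx·mx: 0, 1.36…, 2.097333…, 1.19…, 0.88…, 0.53…, 0.306…, 0.187833… → Σ = 6.551167…
T = 6.551167… / 3.209167… = 2.041392… → 2.04

2.04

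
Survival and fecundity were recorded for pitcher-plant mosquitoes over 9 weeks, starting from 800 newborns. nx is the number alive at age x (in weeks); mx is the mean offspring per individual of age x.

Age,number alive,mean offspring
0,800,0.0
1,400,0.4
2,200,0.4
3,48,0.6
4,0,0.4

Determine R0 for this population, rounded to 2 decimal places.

lx = nx/n0 = nx/800: 1, 0.5, 0.25, 0.06, 0
lx·mx by age: 0, 0.2, 0.1, 0.036, 0
R0 = Σ lx·mx = 0.336 → 0.34

0.34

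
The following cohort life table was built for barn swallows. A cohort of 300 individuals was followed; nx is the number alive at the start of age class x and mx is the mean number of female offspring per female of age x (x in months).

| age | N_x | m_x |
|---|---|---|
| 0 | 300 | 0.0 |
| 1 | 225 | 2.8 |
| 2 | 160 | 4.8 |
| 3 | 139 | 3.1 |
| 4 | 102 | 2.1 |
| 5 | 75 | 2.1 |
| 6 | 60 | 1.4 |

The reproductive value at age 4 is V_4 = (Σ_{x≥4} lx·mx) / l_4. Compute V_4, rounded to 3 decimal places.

4.468

lx = nx/n0 = nx/300: 1, 0.75, 0.53333…, 0.46333…, 0.34, 0.25, 0.2
lx·mx for x ≥ 4: 0.714, 0.525, 0.28 → sum = 1.519
V_4 = 1.519 / l_4 = 1.519 / 0.34 = 4.467647… → 4.468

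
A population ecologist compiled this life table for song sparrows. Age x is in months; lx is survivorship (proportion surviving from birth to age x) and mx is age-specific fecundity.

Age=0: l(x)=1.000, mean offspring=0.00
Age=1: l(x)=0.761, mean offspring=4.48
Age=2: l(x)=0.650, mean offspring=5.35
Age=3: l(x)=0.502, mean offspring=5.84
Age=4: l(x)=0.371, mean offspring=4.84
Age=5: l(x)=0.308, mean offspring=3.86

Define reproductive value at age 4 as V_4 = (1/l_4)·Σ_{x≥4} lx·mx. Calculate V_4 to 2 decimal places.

8.04

lx·mx for x ≥ 4: 1.79564, 1.18888 → sum = 2.98452
V_4 = 2.98452 / l_4 = 2.98452 / 0.371 = 8.044528… → 8.04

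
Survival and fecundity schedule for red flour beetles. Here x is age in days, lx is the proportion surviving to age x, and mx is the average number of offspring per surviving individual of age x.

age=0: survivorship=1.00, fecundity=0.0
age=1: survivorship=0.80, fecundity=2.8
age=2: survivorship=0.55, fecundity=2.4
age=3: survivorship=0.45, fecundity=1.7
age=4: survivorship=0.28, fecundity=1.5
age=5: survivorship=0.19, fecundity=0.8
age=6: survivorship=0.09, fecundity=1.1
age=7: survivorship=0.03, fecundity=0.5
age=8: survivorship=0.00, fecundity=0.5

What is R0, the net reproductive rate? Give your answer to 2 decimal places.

5.01

lx·mx by age: 0, 2.24, 1.32, 0.765, 0.42, 0.152, 0.099, 0.015, 0
R0 = Σ lx·mx = 5.011 → 5.01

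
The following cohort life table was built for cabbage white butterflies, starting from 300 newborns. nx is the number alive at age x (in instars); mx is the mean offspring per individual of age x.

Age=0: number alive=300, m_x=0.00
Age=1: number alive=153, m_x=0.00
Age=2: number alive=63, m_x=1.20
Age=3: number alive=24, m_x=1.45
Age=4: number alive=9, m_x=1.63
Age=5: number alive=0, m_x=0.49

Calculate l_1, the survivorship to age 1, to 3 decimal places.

l_1 = n_1/n_0 = 153/300 = 0.51 → 0.510

0.510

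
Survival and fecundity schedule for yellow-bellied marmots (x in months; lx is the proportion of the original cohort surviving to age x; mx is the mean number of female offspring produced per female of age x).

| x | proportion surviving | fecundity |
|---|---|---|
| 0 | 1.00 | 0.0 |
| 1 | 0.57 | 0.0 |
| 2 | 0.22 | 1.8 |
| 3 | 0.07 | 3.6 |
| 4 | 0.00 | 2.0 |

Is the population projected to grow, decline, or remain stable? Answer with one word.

declining

R0 = Σ lx·mx = 0 + 0 + 0.396 + 0.252 + 0 = 0.648
R0 < 1, so the population is declining.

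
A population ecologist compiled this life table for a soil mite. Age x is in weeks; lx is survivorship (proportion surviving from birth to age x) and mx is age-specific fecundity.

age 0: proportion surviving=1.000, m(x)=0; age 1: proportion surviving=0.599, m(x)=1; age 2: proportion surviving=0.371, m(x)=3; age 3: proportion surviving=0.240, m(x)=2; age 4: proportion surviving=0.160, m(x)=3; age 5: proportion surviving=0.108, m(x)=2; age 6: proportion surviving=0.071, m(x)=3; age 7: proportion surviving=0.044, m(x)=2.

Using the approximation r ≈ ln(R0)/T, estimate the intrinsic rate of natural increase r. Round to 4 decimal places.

R0 = Σ lx·mx = 0 + 0.599 + 1.113 + 0.48 + 0.48 + 0.216 + 0.213 + 0.088 = 3.189
Σ x·lx·mx = 9.159; T = 9.159/3.189 = 2.87206…
r ≈ ln(R0)/T = ln(3.189)/2.87206… = 0.403789… → 0.4038

0.4038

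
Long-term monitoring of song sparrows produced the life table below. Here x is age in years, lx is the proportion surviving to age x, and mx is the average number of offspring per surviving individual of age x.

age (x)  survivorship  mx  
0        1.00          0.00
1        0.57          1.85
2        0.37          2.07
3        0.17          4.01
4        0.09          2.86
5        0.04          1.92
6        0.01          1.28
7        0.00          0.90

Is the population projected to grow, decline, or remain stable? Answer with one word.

growing

R0 = Σ lx·mx = 0 + 1.0545 + 0.7659 + 0.6817 + 0.2574 + 0.0768 + 0.0128 + 0 = 2.8491
R0 > 1, so the population is growing.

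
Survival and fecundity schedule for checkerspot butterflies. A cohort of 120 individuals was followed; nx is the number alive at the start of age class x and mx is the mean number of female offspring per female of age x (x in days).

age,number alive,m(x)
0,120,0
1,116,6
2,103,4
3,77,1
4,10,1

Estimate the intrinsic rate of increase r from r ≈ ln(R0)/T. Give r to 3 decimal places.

lx = nx/n0 = nx/120: 1, 0.96667…, 0.85833…, 0.64167…, 0.08333…
R0 = Σ lx·mx = 0 + 5.8… + 3.43333… + 0.64167… + 0.08333… = 9.958333…
Σ x·lx·mx = 14.925…; T = 14.925…/9.958333… = 1.49874…
r ≈ ln(R0)/T = ln(9.958333…)/1.49874… = 1.53356… → 1.534

1.534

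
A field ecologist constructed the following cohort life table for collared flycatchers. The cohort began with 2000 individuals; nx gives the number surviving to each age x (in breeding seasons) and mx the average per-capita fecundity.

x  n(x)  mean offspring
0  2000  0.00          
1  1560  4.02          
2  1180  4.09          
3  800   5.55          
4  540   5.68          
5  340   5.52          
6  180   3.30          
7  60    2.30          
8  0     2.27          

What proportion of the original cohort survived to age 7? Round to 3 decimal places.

l_7 = n_7/n_0 = 60/2000 = 0.03 → 0.030

0.030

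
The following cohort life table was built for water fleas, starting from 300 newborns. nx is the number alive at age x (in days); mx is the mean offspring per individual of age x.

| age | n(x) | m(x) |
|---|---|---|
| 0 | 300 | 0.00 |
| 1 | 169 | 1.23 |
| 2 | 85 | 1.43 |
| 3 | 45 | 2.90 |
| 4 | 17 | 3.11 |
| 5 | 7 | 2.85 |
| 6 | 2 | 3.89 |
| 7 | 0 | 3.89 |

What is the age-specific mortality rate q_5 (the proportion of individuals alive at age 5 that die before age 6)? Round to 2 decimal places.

0.71

lx = nx/n0 = nx/300: 1, 0.56333…, 0.28333…, 0.15, 0.05667…, 0.02333…, 0.00667…, 0
q_5 = (l_5 − l_6) / l_5 = (0.023333… − 0.006667…) / 0.023333…
     = 0.016667… / 0.023333… = 0.714286… → 0.71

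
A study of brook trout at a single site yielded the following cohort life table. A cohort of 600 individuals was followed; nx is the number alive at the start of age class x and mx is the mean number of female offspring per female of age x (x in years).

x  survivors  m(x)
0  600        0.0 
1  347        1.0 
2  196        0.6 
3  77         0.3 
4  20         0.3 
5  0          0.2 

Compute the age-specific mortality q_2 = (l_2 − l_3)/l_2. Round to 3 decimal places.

0.607

lx = nx/n0 = nx/600: 1, 0.57833…, 0.32667…, 0.12833…, 0.03333…, 0
q_2 = (l_2 − l_3) / l_2 = (0.326667… − 0.128333…) / 0.326667…
     = 0.198333… / 0.326667… = 0.607143… → 0.607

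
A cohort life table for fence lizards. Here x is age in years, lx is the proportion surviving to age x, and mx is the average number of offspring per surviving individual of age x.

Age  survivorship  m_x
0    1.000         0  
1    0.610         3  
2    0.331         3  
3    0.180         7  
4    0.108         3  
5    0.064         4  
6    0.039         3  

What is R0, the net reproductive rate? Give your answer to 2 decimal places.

4.78

lx·mx by age: 0, 1.83, 0.993, 1.26, 0.324, 0.256, 0.117
R0 = Σ lx·mx = 4.78 → 4.78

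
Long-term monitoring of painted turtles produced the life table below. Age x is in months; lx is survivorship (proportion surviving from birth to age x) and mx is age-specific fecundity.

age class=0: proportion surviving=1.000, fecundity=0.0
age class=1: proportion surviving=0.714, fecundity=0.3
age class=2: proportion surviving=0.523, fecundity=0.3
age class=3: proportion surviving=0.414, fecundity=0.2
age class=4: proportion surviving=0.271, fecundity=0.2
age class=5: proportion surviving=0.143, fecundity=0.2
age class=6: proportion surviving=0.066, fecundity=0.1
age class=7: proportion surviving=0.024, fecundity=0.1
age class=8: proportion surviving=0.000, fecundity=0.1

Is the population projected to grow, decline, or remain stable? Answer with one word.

declining

R0 = Σ lx·mx = 0 + 0.2142 + 0.1569 + 0.0828 + 0.0542 + 0.0286 + 0.0066 + 0.0024 + 0 = 0.5457
R0 < 1, so the population is declining.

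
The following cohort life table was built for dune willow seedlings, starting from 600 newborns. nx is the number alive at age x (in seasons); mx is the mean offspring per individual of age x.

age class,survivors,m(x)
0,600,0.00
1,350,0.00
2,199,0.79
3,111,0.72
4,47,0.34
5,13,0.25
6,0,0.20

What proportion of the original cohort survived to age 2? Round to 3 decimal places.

l_2 = n_2/n_0 = 199/600 = 0.331667… → 0.332

0.332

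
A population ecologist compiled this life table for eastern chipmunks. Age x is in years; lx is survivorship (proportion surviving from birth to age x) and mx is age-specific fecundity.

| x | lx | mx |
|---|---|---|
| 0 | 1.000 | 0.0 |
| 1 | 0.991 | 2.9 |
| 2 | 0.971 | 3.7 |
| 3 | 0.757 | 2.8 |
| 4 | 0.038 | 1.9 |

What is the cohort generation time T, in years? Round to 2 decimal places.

1.93

lx·mx: 0, 2.8739, 3.5927, 2.1196, 0.0722 → R0 = 8.6584
x·lx·mx: 0, 2.8739, 7.1854, 6.3588, 0.2888 → Σ = 16.7069
T = 16.7069 / 8.6584 = 1.92956… → 1.93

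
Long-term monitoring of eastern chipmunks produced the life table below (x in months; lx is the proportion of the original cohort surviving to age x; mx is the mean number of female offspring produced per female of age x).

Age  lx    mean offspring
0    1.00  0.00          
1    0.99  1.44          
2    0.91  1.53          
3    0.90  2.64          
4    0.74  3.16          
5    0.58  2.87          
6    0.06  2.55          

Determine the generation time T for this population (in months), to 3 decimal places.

3.201

lx·mx: 0, 1.4256, 1.3923, 2.376, 2.3384, 1.6646, 0.153 → R0 = 9.3499
x·lx·mx: 0, 1.4256, 2.7846, 7.128, 9.3536, 8.323, 0.918 → Σ = 29.9328
T = 29.9328 / 9.3499 = 3.201403… → 3.201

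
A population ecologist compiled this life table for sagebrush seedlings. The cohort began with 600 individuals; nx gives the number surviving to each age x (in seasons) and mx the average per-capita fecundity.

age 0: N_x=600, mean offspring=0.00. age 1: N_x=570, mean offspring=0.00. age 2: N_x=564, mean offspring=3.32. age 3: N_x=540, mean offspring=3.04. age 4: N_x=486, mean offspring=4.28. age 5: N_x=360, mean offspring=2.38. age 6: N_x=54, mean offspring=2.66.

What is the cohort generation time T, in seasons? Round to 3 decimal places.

3.357

lx = nx/n0 = nx/600: 1, 0.95, 0.94, 0.9, 0.81, 0.6, 0.09
lx·mx: 0, 0, 3.1208, 2.736, 3.4668, 1.428, 0.2394 → R0 = 10.991
x·lx·mx: 0, 0, 6.2416, 8.208, 13.8672, 7.14, 1.4364 → Σ = 36.8932
T = 36.8932 / 10.991 = 3.356674… → 3.357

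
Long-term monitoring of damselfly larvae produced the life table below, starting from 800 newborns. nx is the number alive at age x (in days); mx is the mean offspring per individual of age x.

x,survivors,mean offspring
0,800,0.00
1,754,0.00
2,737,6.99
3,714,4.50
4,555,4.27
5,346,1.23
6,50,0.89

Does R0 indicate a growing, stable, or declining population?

lx = nx/n0 = nx/800: 1, 0.9425, 0.92125, 0.8925, 0.69375, 0.4325, 0.0625
R0 = Σ lx·mx = 0 + 0 + 6.439538… + 4.01625 + 2.962313… + 0.531975 + 0.055625 = 14.0057…
R0 > 1, so the population is growing.

growing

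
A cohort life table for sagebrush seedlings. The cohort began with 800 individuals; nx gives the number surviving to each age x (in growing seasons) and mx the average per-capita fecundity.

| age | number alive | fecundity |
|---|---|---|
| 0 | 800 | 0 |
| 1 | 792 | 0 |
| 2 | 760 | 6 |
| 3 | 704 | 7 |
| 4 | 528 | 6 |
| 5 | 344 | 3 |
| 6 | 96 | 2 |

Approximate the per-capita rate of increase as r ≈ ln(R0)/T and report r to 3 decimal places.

0.924

lx = nx/n0 = nx/800: 1, 0.99, 0.95, 0.88, 0.66, 0.43, 0.12
R0 = Σ lx·mx = 0 + 0 + 5.7 + 6.16 + 3.96 + 1.29 + 0.24 = 17.35
Σ x·lx·mx = 53.61; T = 53.61/17.35 = 3.08991…
r ≈ ln(R0)/T = ln(17.35)/3.08991… = 0.92352… → 0.924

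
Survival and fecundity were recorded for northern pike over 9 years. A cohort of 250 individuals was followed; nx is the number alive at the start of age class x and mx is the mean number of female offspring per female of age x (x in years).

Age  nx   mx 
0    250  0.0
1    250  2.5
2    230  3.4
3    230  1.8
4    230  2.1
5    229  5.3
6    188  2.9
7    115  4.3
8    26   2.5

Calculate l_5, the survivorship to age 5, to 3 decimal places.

0.916

l_5 = n_5/n_0 = 229/250 = 0.916 → 0.916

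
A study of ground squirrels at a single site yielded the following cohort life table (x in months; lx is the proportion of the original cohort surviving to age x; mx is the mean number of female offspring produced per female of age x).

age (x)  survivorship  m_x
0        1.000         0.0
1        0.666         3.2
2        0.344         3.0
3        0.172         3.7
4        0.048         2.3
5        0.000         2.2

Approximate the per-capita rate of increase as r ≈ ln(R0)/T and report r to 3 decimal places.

0.814

R0 = Σ lx·mx = 0 + 2.1312 + 1.032 + 0.6364 + 0.1104 + 0 = 3.91
Σ x·lx·mx = 6.546; T = 6.546/3.91 = 1.67417…
r ≈ ln(R0)/T = ln(3.91)/1.67417… = 0.81446… → 0.814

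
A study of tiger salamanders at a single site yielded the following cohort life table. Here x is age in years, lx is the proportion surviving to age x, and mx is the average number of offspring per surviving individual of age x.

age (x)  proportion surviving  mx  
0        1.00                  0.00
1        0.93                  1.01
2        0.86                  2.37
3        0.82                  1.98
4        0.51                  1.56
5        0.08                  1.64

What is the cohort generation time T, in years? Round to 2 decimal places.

2.48

lx·mx: 0, 0.9393, 2.0382, 1.6236, 0.7956, 0.1312 → R0 = 5.5279
x·lx·mx: 0, 0.9393, 4.0764, 4.8708, 3.1824, 0.656 → Σ = 13.7249
T = 13.7249 / 5.5279 = 2.482842… → 2.48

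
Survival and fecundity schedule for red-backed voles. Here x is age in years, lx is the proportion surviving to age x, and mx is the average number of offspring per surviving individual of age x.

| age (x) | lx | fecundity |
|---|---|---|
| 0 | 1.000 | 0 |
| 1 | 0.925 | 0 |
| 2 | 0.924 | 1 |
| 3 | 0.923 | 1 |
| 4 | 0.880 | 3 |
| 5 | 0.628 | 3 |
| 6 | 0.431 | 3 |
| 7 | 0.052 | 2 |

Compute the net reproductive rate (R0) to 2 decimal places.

lx·mx by age: 0, 0, 0.924, 0.923, 2.64, 1.884, 1.293, 0.104
R0 = Σ lx·mx = 7.768 → 7.77

7.77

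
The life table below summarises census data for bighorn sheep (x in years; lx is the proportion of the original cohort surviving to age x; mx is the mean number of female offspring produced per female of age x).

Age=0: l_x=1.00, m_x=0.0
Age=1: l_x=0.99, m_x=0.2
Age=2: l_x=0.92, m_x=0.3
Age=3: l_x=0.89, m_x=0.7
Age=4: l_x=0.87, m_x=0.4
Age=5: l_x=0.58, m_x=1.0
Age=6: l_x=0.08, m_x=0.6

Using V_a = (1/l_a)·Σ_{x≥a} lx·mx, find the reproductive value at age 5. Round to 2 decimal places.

1.08

lx·mx for x ≥ 5: 0.58, 0.048 → sum = 0.628
V_5 = 0.628 / l_5 = 0.628 / 0.58 = 1.082759… → 1.08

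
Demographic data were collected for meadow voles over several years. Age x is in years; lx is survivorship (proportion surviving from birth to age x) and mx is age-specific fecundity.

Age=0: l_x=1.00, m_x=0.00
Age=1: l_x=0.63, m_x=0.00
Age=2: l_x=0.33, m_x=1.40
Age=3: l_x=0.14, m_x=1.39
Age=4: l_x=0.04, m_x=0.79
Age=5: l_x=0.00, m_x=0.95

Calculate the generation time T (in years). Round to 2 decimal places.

lx·mx: 0, 0, 0.462, 0.1946, 0.0316, 0 → R0 = 0.6882
x·lx·mx: 0, 0, 0.924, 0.5838, 0.1264, 0 → Σ = 1.6342
T = 1.6342 / 0.6882 = 2.3746… → 2.37

2.37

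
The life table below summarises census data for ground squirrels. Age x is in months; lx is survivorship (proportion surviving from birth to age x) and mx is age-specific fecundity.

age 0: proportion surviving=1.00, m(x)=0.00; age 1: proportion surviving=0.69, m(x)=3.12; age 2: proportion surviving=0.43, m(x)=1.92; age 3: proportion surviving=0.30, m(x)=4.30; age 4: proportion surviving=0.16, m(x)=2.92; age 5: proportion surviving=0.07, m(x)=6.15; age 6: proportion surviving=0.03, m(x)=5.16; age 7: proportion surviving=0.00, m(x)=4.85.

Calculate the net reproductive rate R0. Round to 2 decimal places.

lx·mx by age: 0, 2.1528, 0.8256, 1.29, 0.4672, 0.4305, 0.1548, 0
R0 = Σ lx·mx = 5.3209 → 5.32

5.32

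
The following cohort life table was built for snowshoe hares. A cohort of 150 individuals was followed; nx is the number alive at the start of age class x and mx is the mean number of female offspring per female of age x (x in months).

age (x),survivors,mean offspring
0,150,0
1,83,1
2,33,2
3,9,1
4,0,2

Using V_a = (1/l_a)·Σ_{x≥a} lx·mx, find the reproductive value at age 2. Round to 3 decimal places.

2.273

lx = nx/n0 = nx/150: 1, 0.55333…, 0.22, 0.06, 0
lx·mx for x ≥ 2: 0.44, 0.06, 0 → sum = 0.5
V_2 = 0.5 / l_2 = 0.5 / 0.22 = 2.272727… → 2.273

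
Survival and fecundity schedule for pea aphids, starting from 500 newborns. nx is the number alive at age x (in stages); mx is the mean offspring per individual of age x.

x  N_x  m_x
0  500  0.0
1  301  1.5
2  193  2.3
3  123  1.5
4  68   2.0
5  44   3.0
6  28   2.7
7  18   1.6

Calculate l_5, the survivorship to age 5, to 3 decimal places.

l_5 = n_5/n_0 = 44/500 = 0.088 → 0.088

0.088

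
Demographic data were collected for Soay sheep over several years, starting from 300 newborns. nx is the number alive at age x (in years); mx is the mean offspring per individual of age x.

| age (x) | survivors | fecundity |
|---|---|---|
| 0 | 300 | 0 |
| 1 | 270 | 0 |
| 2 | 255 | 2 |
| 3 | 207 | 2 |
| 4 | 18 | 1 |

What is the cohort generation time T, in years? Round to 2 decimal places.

2.48

lx = nx/n0 = nx/300: 1, 0.9, 0.85, 0.69, 0.06
lx·mx: 0, 0, 1.7, 1.38, 0.06 → R0 = 3.14
x·lx·mx: 0, 0, 3.4, 4.14, 0.24 → Σ = 7.78
T = 7.78 / 3.14 = 2.477707… → 2.48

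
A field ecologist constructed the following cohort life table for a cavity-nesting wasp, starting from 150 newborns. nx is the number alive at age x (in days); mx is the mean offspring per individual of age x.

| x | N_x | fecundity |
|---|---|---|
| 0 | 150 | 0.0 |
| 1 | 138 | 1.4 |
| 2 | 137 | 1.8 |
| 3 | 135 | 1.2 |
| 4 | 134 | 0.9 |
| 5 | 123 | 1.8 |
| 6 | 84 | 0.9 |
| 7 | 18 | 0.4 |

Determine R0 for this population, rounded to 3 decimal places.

lx = nx/n0 = nx/150: 1, 0.92, 0.91333…, 0.9, 0.89333…, 0.82, 0.56, 0.12
lx·mx by age: 0, 1.288, 1.644…, 1.08, 0.804…, 1.476, 0.504, 0.048
R0 = Σ lx·mx = 6.844… → 6.844

6.844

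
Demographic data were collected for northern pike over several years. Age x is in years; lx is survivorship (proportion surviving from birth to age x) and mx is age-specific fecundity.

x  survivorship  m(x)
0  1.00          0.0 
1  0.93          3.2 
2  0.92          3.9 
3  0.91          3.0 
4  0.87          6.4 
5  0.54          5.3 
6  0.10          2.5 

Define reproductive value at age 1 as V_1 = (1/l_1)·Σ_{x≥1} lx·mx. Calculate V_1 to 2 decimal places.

19.33

lx·mx for x ≥ 1: 2.976, 3.588, 2.73, 5.568, 2.862, 0.25 → sum = 17.974
V_1 = 17.974 / l_1 = 17.974 / 0.93 = 19.326882… → 19.33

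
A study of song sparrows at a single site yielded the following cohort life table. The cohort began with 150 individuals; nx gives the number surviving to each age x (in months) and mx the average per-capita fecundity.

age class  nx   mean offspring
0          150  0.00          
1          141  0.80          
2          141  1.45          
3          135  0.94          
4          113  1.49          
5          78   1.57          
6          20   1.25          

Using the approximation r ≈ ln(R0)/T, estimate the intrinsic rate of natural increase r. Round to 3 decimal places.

0.527

lx = nx/n0 = nx/150: 1, 0.94, 0.94, 0.9, 0.75333…, 0.52, 0.13333…
R0 = Σ lx·mx = 0 + 0.752 + 1.363 + 0.846 + 1.12247… + 0.8164 + 0.16667… = 5.066533…
Σ x·lx·mx = 15.587867…; T = 15.587867…/5.066533… = 3.07663…
r ≈ ln(R0)/T = ln(5.066533…)/3.07663… = 0.52741… → 0.527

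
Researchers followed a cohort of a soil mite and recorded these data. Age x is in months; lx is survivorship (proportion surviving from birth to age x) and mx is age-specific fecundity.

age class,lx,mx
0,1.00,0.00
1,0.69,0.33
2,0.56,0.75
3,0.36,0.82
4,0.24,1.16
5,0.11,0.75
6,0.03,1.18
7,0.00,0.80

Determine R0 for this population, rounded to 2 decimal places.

1.34

lx·mx by age: 0, 0.2277, 0.42, 0.2952, 0.2784, 0.0825, 0.0354, 0
R0 = Σ lx·mx = 1.3392 → 1.34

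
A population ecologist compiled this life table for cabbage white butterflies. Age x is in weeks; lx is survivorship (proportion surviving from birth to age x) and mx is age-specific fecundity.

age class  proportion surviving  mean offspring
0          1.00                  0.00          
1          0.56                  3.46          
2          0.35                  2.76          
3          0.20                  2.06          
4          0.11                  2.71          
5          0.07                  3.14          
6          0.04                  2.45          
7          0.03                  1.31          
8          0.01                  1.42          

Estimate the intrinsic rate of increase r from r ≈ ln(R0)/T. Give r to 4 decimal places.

R0 = Σ lx·mx = 0 + 1.9376 + 0.966 + 0.412 + 0.2981 + 0.2198 + 0.098 + 0.0393 + 0.0142 = 3.985
Σ x·lx·mx = 8.3737; T = 8.3737/3.985 = 2.1013…
r ≈ ln(R0)/T = ln(3.985)/2.1013… = 0.657942… → 0.6579

0.6579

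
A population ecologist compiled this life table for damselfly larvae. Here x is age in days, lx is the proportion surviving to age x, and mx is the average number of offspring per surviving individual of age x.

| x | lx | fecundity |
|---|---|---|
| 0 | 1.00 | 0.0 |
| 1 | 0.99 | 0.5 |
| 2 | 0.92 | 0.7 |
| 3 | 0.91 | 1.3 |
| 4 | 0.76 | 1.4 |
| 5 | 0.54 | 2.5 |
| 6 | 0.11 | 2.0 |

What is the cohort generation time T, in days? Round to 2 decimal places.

3.56

lx·mx: 0, 0.495, 0.644, 1.183, 1.064, 1.35, 0.22 → R0 = 4.956
x·lx·mx: 0, 0.495, 1.288, 3.549, 4.256, 6.75, 1.32 → Σ = 17.658
T = 17.658 / 4.956 = 3.562954… → 3.56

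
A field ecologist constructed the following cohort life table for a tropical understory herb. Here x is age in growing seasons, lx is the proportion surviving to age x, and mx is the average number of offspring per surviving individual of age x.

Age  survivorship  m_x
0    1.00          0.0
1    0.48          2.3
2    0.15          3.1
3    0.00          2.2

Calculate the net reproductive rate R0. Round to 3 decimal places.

1.569

lx·mx by age: 0, 1.104, 0.465, 0
R0 = Σ lx·mx = 1.569 → 1.569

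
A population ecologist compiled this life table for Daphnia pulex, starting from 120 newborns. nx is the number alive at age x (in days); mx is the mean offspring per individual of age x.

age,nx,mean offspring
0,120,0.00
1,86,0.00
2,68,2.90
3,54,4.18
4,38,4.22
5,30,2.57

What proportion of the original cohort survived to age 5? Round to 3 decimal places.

l_5 = n_5/n_0 = 30/120 = 0.25 → 0.250

0.250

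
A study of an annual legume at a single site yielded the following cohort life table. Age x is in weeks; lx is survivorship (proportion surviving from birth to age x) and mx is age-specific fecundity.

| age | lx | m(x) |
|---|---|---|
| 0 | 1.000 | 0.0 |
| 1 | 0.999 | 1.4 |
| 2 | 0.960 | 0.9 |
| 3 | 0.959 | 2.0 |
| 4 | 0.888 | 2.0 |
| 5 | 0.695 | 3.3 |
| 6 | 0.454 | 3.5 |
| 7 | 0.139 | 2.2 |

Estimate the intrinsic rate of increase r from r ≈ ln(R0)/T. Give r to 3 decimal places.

0.601

R0 = Σ lx·mx = 0 + 1.3986 + 0.864 + 1.918 + 1.776 + 2.2935 + 1.589 + 0.3058 = 10.1449
Σ x·lx·mx = 39.1267; T = 39.1267/10.1449 = 3.85679…
r ≈ ln(R0)/T = ln(10.1449)/3.85679… = 0.60075… → 0.601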